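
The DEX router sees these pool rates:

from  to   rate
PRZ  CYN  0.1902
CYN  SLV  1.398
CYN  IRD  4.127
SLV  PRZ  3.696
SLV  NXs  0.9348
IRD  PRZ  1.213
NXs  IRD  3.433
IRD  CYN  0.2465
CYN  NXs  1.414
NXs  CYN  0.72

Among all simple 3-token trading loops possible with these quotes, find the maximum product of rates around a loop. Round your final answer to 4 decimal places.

1.1966

CYN→NXs→IRD→CYN: 1.414 × 3.433 × 0.2465 = 1.19658
PRZ→CYN→SLV→PRZ: 0.1902 × 1.398 × 3.696 = 0.98276
PRZ→CYN→IRD→PRZ: 0.1902 × 4.127 × 1.213 = 0.95215
SLV→NXs→CYN→SLV: 0.9348 × 0.72 × 1.398 = 0.94093
Maximum is CYN→NXs→IRD→CYN at 1.1966; arbitrage exists.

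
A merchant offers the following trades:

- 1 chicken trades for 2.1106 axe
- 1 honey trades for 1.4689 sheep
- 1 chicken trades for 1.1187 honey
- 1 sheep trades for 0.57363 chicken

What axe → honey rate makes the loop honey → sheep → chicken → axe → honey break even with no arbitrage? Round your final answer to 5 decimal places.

0.56230

Known legs of the cycle: 1.4689 × 0.57363 × 2.1106 = 1.7784023388342
For no arbitrage the full-cycle product must be 1, so the missing rate is 1 / 1.7784023388342 ≈ 0.5623025.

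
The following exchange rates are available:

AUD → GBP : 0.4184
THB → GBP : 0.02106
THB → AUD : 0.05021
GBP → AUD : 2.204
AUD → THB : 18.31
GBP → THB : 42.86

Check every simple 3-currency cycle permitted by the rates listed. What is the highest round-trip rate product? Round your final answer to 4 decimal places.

THB→AUD→GBP→THB: 0.05021 × 0.4184 × 42.86 = 0.90040
THB→GBP→AUD→THB: 0.02106 × 2.204 × 18.31 = 0.84988
Maximum is THB→AUD→GBP→THB at 0.9004; no arbitrage — every cycle loses value.

0.9004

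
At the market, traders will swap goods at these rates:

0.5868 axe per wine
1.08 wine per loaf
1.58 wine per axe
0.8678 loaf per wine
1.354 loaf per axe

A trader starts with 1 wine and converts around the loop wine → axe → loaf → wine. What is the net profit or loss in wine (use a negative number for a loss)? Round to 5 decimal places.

-0.14191

1 wine × 0.5868 = 0.5868 axe
0.5868 axe × 1.354 = 0.7945272 loaf
0.7945272 loaf × 1.08 = 0.858089376 wine
Net change: 0.858089376 − 1 = -0.141910624 wine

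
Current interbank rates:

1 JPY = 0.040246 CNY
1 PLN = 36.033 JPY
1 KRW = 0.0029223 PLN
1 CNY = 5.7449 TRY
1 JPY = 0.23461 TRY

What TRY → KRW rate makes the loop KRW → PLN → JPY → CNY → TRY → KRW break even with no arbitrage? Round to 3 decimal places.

Known legs of the cycle: 0.0029223 × 36.033 × 0.040246 × 5.7449 = 0.02434615687363558986
For no arbitrage the full-cycle product must be 1, so the missing rate is 1 / 0.02434615687363558986 ≈ 41.07424.

41.074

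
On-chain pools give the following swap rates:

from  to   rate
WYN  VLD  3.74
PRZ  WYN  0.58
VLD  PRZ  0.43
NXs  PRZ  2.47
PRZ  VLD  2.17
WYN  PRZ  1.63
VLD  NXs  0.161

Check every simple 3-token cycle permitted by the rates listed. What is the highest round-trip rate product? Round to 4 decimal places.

VLD→PRZ→WYN→VLD: 0.43 × 0.58 × 3.74 = 0.93276
NXs→PRZ→VLD→NXs: 2.47 × 2.17 × 0.161 = 0.86294
Maximum is VLD→PRZ→WYN→VLD at 0.9328; no arbitrage — every cycle loses value.

0.9328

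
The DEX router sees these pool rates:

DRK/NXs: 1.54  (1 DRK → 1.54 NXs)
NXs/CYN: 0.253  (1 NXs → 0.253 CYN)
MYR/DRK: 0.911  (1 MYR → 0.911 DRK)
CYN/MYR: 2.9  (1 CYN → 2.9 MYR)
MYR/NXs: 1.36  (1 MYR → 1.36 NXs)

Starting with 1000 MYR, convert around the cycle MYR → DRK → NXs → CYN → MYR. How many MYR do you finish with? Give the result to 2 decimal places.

1029.34

1000 MYR × 0.911 = 911 DRK
911 DRK × 1.54 = 1402.94 NXs
1402.94 NXs × 0.253 = 354.94382 CYN
354.94382 CYN × 2.9 = 1029.337078 MYR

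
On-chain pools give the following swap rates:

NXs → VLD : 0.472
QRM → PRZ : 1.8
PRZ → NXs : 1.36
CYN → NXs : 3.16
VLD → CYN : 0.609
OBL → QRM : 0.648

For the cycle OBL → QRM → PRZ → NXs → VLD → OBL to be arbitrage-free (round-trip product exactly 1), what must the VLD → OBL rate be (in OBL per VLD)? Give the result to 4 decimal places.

Known legs of the cycle: 0.648 × 1.8 × 1.36 × 0.472 = 0.748735488
For no arbitrage the full-cycle product must be 1, so the missing rate is 1 / 0.748735488 ≈ 1.335585.

1.3356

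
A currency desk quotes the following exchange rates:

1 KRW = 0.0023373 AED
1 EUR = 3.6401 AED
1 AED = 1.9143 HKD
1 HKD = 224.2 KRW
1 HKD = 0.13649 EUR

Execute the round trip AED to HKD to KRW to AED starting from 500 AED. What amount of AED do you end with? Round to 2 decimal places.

501.57

500 AED × 1.9143 = 957.15 HKD
957.15 HKD × 224.2 = 214593.03 KRW
214593.03 KRW × 0.0023373 = 501.568289019 AED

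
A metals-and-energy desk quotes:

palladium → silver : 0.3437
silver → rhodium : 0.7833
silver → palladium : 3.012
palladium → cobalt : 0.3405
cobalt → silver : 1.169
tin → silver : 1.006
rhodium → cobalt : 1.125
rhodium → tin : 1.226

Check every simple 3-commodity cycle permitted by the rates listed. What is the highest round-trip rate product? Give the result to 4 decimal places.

1.1989

silver→palladium→cobalt→silver: 3.012 × 0.3405 × 1.169 = 1.19891
rhodium→cobalt→silver→rhodium: 1.125 × 1.169 × 0.7833 = 1.03014
rhodium→tin→silver→rhodium: 1.226 × 1.006 × 0.7833 = 0.96609
Maximum is silver→palladium→cobalt→silver at 1.1989; arbitrage exists.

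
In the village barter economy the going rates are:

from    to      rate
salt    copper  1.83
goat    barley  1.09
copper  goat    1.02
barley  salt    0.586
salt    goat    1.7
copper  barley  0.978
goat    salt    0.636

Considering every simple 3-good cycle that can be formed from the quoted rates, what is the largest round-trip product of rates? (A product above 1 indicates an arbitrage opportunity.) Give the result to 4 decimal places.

1.1872

goat→salt→copper→goat: 0.636 × 1.83 × 1.02 = 1.18716
barley→salt→goat→barley: 0.586 × 1.7 × 1.09 = 1.08586
barley→salt→copper→barley: 0.586 × 1.83 × 0.978 = 1.04879
Maximum is goat→salt→copper→goat at 1.1872; arbitrage exists.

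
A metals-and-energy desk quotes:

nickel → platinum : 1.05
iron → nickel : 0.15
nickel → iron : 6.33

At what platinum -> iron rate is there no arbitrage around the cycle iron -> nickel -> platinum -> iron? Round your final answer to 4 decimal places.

6.3492

Known legs of the cycle: 0.15 × 1.05 = 0.1575
For no arbitrage the full-cycle product must be 1, so the missing rate is 1 / 0.1575 ≈ 6.349206.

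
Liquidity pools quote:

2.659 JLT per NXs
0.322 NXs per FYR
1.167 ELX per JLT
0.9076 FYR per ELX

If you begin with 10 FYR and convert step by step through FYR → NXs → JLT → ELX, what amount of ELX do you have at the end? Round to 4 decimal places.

9.9918

10 FYR × 0.322 = 3.22 NXs
3.22 NXs × 2.659 = 8.56198 JLT
8.56198 JLT × 1.167 = 9.99183066 ELX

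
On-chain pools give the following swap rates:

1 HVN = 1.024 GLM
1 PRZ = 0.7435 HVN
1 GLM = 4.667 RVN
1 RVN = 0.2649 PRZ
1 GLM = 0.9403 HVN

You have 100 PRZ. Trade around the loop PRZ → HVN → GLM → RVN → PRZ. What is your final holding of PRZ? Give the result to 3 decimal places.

100 PRZ × 0.7435 = 74.35 HVN
74.35 HVN × 1.024 = 76.1344 GLM
76.1344 GLM × 4.667 = 355.3192448 RVN
355.3192448 RVN × 0.2649 = 94.12406794752 PRZ

94.124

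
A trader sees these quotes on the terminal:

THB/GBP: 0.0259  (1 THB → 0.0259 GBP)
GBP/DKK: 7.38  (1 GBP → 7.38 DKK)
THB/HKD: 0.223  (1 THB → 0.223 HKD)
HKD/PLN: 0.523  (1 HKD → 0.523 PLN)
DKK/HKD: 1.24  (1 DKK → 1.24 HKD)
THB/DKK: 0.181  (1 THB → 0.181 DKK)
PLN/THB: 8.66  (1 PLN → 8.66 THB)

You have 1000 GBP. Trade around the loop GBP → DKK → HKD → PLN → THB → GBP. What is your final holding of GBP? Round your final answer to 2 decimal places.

1000 GBP × 7.38 = 7380 DKK
7380 DKK × 1.24 = 9151.2 HKD
9151.2 HKD × 0.523 = 4786.0776 PLN
4786.0776 PLN × 8.66 = 41447.432016 THB
41447.432016 THB × 0.0259 = 1073.4884892144 GBP

1073.49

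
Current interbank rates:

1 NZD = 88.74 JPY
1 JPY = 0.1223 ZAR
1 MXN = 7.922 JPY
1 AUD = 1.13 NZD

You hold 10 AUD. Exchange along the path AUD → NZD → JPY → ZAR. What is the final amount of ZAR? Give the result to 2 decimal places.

10 AUD × 1.13 = 11.3 NZD
11.3 NZD × 88.74 = 1002.762 JPY
1002.762 JPY × 0.1223 = 122.6377926 ZAR

122.64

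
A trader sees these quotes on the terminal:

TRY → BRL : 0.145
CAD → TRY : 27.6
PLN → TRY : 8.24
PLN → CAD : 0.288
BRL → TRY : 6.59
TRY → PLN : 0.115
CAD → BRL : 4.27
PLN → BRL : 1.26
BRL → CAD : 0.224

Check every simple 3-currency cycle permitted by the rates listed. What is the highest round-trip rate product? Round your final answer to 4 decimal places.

TRY→PLN→BRL→TRY: 0.115 × 1.26 × 6.59 = 0.95489
TRY→PLN→CAD→TRY: 0.115 × 0.288 × 27.6 = 0.91411
TRY→BRL→CAD→TRY: 0.145 × 0.224 × 27.6 = 0.89645
Maximum is TRY→PLN→BRL→TRY at 0.9549; no arbitrage — every cycle loses value.

0.9549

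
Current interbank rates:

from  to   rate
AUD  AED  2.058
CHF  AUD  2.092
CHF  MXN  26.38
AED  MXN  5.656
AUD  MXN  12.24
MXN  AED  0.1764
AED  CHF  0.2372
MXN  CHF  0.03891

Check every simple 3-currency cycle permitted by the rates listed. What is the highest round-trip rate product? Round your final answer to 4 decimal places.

CHF→MXN→AED→CHF: 26.38 × 0.1764 × 0.2372 = 1.10379
AUD→AED→CHF→AUD: 2.058 × 0.2372 × 2.092 = 1.02123
AUD→MXN→CHF→AUD: 12.24 × 0.03891 × 2.092 = 0.99633
Maximum is CHF→MXN→AED→CHF at 1.1038; arbitrage exists.

1.1038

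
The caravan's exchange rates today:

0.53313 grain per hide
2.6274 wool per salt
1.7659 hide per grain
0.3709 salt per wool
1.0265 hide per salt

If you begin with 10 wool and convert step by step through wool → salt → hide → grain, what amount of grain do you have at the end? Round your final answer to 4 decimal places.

10 wool × 0.3709 = 3.709 salt
3.709 salt × 1.0265 = 3.8072885 hide
3.8072885 hide × 0.53313 = 2.029779718005 grain

2.0298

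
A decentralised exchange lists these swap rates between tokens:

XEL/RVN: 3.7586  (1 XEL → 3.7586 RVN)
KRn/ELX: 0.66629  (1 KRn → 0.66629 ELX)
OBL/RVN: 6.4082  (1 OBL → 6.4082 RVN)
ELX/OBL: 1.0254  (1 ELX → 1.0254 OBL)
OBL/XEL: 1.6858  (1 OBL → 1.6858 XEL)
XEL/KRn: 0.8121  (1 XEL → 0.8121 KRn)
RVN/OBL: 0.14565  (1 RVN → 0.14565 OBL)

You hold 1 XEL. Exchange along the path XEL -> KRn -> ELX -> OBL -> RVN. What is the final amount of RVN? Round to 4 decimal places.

1 XEL × 0.8121 = 0.8121 KRn
0.8121 KRn × 0.66629 = 0.541094109 ELX
0.541094109 ELX × 1.0254 = 0.5548378993686 OBL
0.5548378993686 OBL × 6.4082 = 3.55551222673386252 RVN

3.5555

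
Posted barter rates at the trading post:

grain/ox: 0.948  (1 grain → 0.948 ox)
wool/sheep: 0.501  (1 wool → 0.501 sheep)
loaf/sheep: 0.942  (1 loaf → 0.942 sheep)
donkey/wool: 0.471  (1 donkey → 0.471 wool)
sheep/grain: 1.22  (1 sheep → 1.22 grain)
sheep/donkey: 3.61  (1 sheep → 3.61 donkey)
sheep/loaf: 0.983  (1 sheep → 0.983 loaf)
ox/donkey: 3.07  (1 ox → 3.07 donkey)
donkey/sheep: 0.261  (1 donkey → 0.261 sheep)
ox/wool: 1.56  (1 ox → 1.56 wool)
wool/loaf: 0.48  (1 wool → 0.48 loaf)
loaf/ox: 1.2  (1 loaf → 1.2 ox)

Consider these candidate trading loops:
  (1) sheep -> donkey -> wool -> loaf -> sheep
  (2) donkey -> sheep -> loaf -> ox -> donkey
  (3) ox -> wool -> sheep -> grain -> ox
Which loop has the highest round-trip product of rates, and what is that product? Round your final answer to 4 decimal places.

(1) 3.61 × 0.471 × 0.48 × 0.942 = 0.76881
(2) 0.261 × 0.983 × 1.2 × 3.07 = 0.94518
(3) 1.56 × 0.501 × 1.22 × 0.948 = 0.90392
Highest is cycle (2) at 0.9452 (≤1, no arbitrage).

0.9452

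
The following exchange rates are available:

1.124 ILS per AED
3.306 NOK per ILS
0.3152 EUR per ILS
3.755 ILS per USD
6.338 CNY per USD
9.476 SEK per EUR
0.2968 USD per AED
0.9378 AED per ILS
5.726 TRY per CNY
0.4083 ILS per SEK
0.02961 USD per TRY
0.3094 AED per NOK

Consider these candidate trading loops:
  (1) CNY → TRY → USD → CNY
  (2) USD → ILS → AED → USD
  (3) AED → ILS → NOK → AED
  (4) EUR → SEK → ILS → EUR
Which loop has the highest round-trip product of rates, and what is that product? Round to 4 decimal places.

(1) 5.726 × 0.02961 × 6.338 = 1.07459
(2) 3.755 × 0.9378 × 0.2968 = 1.04516
(3) 1.124 × 3.306 × 0.3094 = 1.14971
(4) 9.476 × 0.4083 × 0.3152 = 1.21952
Highest is cycle (4) at 1.2195 (>1, arbitrage).

1.2195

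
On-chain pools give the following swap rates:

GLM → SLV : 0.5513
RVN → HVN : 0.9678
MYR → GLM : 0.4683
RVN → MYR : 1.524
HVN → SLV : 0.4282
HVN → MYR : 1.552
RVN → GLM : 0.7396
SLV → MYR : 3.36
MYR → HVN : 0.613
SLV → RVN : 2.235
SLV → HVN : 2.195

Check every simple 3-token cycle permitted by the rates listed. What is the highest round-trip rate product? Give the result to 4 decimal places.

HVN→SLV→RVN→HVN: 0.4282 × 2.235 × 0.9678 = 0.92621
SLV→RVN→GLM→SLV: 2.235 × 0.7396 × 0.5513 = 0.91130
HVN→SLV→MYR→HVN: 0.4282 × 3.36 × 0.613 = 0.88195
SLV→MYR→GLM→SLV: 3.36 × 0.4683 × 0.5513 = 0.86746
Maximum is HVN→SLV→RVN→HVN at 0.9262; no arbitrage — every cycle loses value.

0.9262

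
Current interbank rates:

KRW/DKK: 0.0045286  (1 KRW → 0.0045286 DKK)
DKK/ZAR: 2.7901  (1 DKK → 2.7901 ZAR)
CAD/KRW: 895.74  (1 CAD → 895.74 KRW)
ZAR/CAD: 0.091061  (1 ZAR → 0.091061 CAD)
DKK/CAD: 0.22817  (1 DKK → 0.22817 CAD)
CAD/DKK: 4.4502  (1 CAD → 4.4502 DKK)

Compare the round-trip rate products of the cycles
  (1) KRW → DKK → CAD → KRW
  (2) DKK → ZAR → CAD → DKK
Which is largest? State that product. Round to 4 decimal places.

(1) 0.0045286 × 0.22817 × 895.74 = 0.92556
(2) 2.7901 × 0.091061 × 4.4502 = 1.13066
Highest is cycle (2) at 1.1307 (>1, arbitrage).

1.1307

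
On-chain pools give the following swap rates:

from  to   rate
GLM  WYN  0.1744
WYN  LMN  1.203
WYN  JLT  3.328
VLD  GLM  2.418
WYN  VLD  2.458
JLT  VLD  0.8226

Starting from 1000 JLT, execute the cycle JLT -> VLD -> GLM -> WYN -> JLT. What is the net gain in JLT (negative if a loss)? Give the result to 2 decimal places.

1000 JLT × 0.8226 = 822.6 VLD
822.6 VLD × 2.418 = 1989.0468 GLM
1989.0468 GLM × 0.1744 = 346.88976192 WYN
346.88976192 WYN × 3.328 = 1154.44912766976 JLT
Net change: 1154.44912766976 − 1000 = 154.44912766976 JLT

154.45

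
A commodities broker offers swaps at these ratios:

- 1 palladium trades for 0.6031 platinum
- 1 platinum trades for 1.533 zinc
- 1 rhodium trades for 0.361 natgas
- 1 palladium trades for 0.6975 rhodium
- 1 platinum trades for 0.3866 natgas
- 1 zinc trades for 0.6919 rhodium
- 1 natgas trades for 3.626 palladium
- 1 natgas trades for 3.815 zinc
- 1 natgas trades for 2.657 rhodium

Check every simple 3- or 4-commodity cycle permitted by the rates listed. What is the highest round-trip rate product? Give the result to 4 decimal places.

zinc→rhodium→natgas→zinc: 0.6919 × 0.361 × 3.815 = 0.95290
palladium→rhodium→natgas→palladium: 0.6975 × 0.361 × 3.626 = 0.91302
palladium→platinum→natgas→palladium: 0.6031 × 0.3866 × 3.626 = 0.84543
Maximum is zinc→rhodium→natgas→zinc at 0.9529; no arbitrage — every cycle loses value.

0.9529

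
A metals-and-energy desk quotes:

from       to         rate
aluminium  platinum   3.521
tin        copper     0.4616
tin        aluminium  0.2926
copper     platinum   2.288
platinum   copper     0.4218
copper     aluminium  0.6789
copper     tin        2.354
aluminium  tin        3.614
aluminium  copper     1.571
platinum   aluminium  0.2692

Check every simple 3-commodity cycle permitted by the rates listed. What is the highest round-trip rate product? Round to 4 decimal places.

tin→copper→aluminium→tin: 0.4616 × 0.6789 × 3.614 = 1.13256
tin→aluminium→copper→tin: 0.2926 × 1.571 × 2.354 = 1.08207
platinum→copper→aluminium→platinum: 0.4218 × 0.6789 × 3.521 = 1.00827
platinum→aluminium→copper→platinum: 0.2692 × 1.571 × 2.288 = 0.96763
Maximum is tin→copper→aluminium→tin at 1.1326; arbitrage exists.

1.1326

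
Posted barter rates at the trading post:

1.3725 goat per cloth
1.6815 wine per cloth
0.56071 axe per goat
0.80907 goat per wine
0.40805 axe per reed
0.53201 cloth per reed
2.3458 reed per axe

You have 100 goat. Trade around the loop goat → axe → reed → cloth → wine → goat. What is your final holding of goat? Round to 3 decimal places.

100 goat × 0.56071 = 56.071 axe
56.071 axe × 2.3458 = 131.5313518 reed
131.5313518 reed × 0.53201 = 69.975994471118 cloth
69.975994471118 cloth × 1.6815 = 117.664634703184917 wine
117.664634703184917 wine × 0.80907 = 95.19892599930582079719 goat

95.199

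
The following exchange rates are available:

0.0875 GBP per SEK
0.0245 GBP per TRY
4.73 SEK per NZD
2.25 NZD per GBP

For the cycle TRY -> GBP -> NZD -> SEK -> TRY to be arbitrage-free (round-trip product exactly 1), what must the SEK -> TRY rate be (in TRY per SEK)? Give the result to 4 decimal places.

3.8352

Known legs of the cycle: 0.0245 × 2.25 × 4.73 = 0.26074125
For no arbitrage the full-cycle product must be 1, so the missing rate is 1 / 0.26074125 ≈ 3.835220.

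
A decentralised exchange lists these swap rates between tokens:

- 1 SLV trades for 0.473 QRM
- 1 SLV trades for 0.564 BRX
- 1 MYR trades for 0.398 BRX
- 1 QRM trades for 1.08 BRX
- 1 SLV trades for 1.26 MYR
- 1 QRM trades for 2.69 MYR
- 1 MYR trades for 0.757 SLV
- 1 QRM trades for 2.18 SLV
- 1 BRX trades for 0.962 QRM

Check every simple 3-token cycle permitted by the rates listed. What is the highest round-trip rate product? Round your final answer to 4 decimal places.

1.1828

QRM→SLV→BRX→QRM: 2.18 × 0.564 × 0.962 = 1.18280
QRM→MYR→BRX→QRM: 2.69 × 0.398 × 0.962 = 1.02994
QRM→MYR→SLV→QRM: 2.69 × 0.757 × 0.473 = 0.96318
Maximum is QRM→SLV→BRX→QRM at 1.1828; arbitrage exists.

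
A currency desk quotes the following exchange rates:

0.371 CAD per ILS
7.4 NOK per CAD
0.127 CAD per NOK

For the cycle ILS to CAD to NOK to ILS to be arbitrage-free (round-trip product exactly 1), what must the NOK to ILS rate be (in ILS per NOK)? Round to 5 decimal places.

Known legs of the cycle: 0.371 × 7.4 = 2.7454
For no arbitrage the full-cycle product must be 1, so the missing rate is 1 / 2.7454 ≈ 0.3642456.

0.36425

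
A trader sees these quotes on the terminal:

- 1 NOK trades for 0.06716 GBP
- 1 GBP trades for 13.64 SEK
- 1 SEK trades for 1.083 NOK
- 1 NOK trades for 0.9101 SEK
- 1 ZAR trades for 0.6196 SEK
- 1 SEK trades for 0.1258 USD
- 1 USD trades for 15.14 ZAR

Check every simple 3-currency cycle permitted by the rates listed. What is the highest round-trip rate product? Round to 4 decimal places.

ZAR→SEK→USD→ZAR: 0.6196 × 0.1258 × 15.14 = 1.18010
NOK→GBP→SEK→NOK: 0.06716 × 13.64 × 1.083 = 0.99210
Maximum is ZAR→SEK→USD→ZAR at 1.1801; arbitrage exists.

1.1801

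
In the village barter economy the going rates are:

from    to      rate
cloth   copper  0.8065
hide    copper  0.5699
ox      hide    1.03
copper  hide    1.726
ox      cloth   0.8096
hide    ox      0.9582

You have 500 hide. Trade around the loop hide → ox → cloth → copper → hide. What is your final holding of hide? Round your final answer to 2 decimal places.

539.94

500 hide × 0.9582 = 479.1 ox
479.1 ox × 0.8096 = 387.87936 cloth
387.87936 cloth × 0.8065 = 312.82470384 copper
312.82470384 copper × 1.726 = 539.93543882784 hide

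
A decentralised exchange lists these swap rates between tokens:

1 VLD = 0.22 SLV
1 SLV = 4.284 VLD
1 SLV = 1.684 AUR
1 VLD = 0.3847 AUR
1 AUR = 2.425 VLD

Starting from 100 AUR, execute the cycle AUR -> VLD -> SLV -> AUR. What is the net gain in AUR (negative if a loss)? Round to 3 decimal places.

-10.159

100 AUR × 2.425 = 242.5 VLD
242.5 VLD × 0.22 = 53.35 SLV
53.35 SLV × 1.684 = 89.8414 AUR
Net change: 89.8414 − 100 = -10.1586 AUR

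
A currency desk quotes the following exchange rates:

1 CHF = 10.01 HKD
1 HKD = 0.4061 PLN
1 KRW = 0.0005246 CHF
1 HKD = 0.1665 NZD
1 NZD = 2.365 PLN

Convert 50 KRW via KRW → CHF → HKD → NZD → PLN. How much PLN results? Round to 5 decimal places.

0.10339

50 KRW × 0.0005246 = 0.02623 CHF
0.02623 CHF × 10.01 = 0.2625623 HKD
0.2625623 HKD × 0.1665 = 0.04371662295 NZD
0.04371662295 NZD × 2.365 = 0.10338981327675 PLN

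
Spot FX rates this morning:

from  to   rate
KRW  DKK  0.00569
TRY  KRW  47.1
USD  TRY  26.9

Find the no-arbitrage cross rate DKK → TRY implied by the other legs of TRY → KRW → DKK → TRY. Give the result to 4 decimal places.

Known legs of the cycle: 47.1 × 0.00569 = 0.267999
For no arbitrage the full-cycle product must be 1, so the missing rate is 1 / 0.267999 ≈ 3.731357.

3.7314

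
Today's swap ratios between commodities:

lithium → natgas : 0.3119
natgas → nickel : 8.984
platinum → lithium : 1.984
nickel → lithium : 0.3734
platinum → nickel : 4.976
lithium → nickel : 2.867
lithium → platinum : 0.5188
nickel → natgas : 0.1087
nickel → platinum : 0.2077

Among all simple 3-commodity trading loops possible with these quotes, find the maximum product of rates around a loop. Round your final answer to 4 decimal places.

1.1814

platinum→lithium→nickel→platinum: 1.984 × 2.867 × 0.2077 = 1.18142
natgas→nickel→lithium→natgas: 8.984 × 0.3734 × 0.3119 = 1.04631
platinum→nickel→lithium→platinum: 4.976 × 0.3734 × 0.5188 = 0.96395
Maximum is platinum→lithium→nickel→platinum at 1.1814; arbitrage exists.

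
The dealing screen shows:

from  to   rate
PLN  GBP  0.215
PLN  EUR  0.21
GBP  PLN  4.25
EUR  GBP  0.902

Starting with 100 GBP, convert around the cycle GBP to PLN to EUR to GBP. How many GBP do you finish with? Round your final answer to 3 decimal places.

80.504

100 GBP × 4.25 = 425 PLN
425 PLN × 0.21 = 89.25 EUR
89.25 EUR × 0.902 = 80.5035 GBP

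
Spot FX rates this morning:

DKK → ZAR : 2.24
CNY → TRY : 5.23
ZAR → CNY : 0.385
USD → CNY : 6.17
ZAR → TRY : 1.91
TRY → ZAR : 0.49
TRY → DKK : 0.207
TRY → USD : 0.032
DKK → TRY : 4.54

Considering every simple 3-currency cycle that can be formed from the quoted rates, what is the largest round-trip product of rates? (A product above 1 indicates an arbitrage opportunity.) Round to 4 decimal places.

1.0326

TRY→USD→CNY→TRY: 0.032 × 6.17 × 5.23 = 1.03261
TRY→ZAR→CNY→TRY: 0.49 × 0.385 × 5.23 = 0.98664
TRY→DKK→ZAR→TRY: 0.207 × 2.24 × 1.91 = 0.88563
Maximum is TRY→USD→CNY→TRY at 1.0326; arbitrage exists.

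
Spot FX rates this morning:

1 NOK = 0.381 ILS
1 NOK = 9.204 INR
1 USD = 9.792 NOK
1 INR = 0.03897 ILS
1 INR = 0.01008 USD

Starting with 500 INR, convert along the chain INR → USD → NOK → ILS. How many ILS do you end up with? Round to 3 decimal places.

500 INR × 0.01008 = 5.04 USD
5.04 USD × 9.792 = 49.35168 NOK
49.35168 NOK × 0.381 = 18.80299008 ILS

18.803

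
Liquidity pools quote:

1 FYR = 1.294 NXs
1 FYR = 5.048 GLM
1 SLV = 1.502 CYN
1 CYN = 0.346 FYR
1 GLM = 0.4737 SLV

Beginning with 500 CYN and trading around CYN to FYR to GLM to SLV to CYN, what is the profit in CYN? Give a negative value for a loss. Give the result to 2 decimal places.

121.35

500 CYN × 0.346 = 173 FYR
173 FYR × 5.048 = 873.304 GLM
873.304 GLM × 0.4737 = 413.6841048 SLV
413.6841048 SLV × 1.502 = 621.3535254096 CYN
Net change: 621.3535254096 − 500 = 121.3535254096 CYN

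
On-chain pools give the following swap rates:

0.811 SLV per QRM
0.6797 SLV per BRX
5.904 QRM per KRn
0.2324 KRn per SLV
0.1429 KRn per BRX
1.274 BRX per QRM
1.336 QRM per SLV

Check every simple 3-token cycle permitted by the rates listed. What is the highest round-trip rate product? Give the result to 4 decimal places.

1.1569

BRX→SLV→QRM→BRX: 0.6797 × 1.336 × 1.274 = 1.15689
KRn→QRM→SLV→KRn: 5.904 × 0.811 × 0.2324 = 1.11276
KRn→QRM→BRX→KRn: 5.904 × 1.274 × 0.1429 = 1.07485
Maximum is BRX→SLV→QRM→BRX at 1.1569; arbitrage exists.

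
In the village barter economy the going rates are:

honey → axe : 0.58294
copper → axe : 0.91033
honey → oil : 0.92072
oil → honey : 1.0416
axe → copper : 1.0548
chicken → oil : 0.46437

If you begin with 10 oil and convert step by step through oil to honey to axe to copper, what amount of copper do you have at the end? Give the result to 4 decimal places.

10 oil × 1.0416 = 10.416 honey
10.416 honey × 0.58294 = 6.07190304 axe
6.07190304 axe × 1.0548 = 6.404643326592 copper

6.4046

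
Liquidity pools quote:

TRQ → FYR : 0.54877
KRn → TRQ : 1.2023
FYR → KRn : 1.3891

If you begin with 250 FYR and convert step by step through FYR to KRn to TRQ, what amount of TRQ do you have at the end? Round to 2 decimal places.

417.53

250 FYR × 1.3891 = 347.275 KRn
347.275 KRn × 1.2023 = 417.5287325 TRQ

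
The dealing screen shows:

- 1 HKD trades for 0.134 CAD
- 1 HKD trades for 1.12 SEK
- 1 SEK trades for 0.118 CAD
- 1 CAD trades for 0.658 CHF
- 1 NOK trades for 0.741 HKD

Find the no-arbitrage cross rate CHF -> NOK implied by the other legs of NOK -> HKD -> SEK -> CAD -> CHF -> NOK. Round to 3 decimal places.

Known legs of the cycle: 0.741 × 1.12 × 0.118 × 0.658 = 0.06443830848
For no arbitrage the full-cycle product must be 1, so the missing rate is 1 / 0.06443830848 ≈ 15.51872.

15.519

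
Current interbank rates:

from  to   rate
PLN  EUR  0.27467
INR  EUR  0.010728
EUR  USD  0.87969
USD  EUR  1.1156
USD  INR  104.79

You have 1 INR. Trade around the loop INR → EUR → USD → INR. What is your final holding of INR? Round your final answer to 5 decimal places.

0.98894

1 INR × 0.010728 = 0.010728 EUR
0.010728 EUR × 0.87969 = 0.00943731432 USD
0.00943731432 USD × 104.79 = 0.9889361675928 INR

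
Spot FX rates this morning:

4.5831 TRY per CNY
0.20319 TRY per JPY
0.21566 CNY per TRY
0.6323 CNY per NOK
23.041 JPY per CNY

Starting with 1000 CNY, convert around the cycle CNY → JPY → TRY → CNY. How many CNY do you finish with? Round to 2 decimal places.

1009.66

1000 CNY × 23.041 = 23041 JPY
23041 JPY × 0.20319 = 4681.70079 TRY
4681.70079 TRY × 0.21566 = 1009.6555923714 CNY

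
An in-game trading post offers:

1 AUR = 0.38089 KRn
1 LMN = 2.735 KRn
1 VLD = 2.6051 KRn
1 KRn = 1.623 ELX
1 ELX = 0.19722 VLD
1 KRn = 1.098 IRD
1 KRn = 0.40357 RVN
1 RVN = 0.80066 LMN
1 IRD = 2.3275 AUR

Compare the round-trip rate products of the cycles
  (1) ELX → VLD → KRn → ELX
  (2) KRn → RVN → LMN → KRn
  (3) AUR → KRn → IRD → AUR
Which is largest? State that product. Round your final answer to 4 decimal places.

(1) 0.19722 × 2.6051 × 1.623 = 0.83386
(2) 0.40357 × 0.80066 × 2.735 = 0.88374
(3) 0.38089 × 1.098 × 2.3275 = 0.97340
Highest is cycle (3) at 0.9734 (≤1, no arbitrage).

0.9734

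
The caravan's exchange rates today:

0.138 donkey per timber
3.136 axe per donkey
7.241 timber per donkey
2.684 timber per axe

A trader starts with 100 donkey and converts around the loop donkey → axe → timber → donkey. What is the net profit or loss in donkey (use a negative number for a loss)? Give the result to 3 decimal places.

16.155

100 donkey × 3.136 = 313.6 axe
313.6 axe × 2.684 = 841.7024 timber
841.7024 timber × 0.138 = 116.1549312 donkey
Net change: 116.1549312 − 100 = 16.1549312 donkey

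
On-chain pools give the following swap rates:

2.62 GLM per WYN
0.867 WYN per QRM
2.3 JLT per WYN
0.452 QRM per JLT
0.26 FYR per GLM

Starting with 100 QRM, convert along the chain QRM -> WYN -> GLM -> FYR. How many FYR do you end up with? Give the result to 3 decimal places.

59.060

100 QRM × 0.867 = 86.7 WYN
86.7 WYN × 2.62 = 227.154 GLM
227.154 GLM × 0.26 = 59.06004 FYR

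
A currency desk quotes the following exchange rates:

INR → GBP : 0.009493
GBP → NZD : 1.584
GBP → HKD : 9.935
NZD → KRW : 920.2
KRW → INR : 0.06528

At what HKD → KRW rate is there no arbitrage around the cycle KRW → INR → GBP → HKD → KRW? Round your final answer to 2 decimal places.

Known legs of the cycle: 0.06528 × 0.009493 × 9.935 = 0.0061567497024
For no arbitrage the full-cycle product must be 1, so the missing rate is 1 / 0.0061567497024 ≈ 162.4234.

162.42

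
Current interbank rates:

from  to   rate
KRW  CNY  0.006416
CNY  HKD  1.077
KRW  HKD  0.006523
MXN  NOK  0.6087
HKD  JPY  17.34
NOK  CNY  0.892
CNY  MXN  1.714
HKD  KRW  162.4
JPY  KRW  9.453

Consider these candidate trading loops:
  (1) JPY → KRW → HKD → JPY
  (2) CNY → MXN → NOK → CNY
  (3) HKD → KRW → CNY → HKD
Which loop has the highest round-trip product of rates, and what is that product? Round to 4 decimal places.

1.1222

(1) 9.453 × 0.006523 × 17.34 = 1.06922
(2) 1.714 × 0.6087 × 0.892 = 0.93063
(3) 162.4 × 0.006416 × 1.077 = 1.12219
Highest is cycle (3) at 1.1222 (>1, arbitrage).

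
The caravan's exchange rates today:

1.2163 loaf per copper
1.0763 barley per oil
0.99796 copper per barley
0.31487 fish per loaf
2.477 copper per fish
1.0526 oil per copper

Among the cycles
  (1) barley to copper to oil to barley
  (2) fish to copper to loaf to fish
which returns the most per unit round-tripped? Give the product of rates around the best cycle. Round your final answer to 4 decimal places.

1.1306

(1) 0.99796 × 1.0526 × 1.0763 = 1.13060
(2) 2.477 × 1.2163 × 0.31487 = 0.94863
Highest is cycle (1) at 1.1306 (>1, arbitrage).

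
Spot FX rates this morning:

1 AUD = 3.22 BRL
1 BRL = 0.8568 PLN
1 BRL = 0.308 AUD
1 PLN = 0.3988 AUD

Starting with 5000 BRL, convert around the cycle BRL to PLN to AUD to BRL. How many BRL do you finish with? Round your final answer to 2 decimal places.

5000 BRL × 0.8568 = 4284 PLN
4284 PLN × 0.3988 = 1708.4592 AUD
1708.4592 AUD × 3.22 = 5501.238624 BRL

5501.24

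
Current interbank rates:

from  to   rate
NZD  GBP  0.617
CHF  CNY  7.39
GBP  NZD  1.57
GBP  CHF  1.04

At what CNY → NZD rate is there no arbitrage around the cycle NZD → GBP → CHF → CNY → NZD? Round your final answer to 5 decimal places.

0.21088

Known legs of the cycle: 0.617 × 1.04 × 7.39 = 4.7420152
For no arbitrage the full-cycle product must be 1, so the missing rate is 1 / 4.7420152 ≈ 0.2108808.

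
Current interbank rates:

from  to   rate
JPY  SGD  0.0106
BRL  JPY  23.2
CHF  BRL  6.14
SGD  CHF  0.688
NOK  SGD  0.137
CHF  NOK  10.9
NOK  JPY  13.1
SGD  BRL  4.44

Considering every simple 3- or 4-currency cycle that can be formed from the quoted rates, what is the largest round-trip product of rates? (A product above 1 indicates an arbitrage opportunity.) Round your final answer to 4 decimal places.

JPY→SGD→BRL→JPY: 0.0106 × 4.44 × 23.2 = 1.09188
NOK→JPY→SGD→CHF→NOK: 13.1 × 0.0106 × 0.688 × 10.9 = 1.04134
JPY→SGD→CHF→BRL→JPY: 0.0106 × 0.688 × 6.14 × 23.2 = 1.03884
NOK→SGD→CHF→NOK: 0.137 × 0.688 × 10.9 = 1.02739
Maximum is JPY→SGD→BRL→JPY at 1.0919; arbitrage exists.

1.0919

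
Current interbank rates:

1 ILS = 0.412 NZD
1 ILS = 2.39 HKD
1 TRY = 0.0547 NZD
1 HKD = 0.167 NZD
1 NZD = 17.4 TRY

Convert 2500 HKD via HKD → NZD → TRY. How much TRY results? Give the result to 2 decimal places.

2500 HKD × 0.167 = 417.5 NZD
417.5 NZD × 17.4 = 7264.5 TRY

7264.50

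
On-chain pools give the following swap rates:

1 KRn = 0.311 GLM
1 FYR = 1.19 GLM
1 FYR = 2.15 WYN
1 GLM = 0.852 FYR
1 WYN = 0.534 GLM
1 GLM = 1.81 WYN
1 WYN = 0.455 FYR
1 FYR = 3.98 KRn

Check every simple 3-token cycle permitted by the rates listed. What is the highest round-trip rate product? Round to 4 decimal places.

1.0546

FYR→KRn→GLM→FYR: 3.98 × 0.311 × 0.852 = 1.05459
FYR→GLM→WYN→FYR: 1.19 × 1.81 × 0.455 = 0.98002
FYR→WYN→GLM→FYR: 2.15 × 0.534 × 0.852 = 0.97818
Maximum is FYR→KRn→GLM→FYR at 1.0546; arbitrage exists.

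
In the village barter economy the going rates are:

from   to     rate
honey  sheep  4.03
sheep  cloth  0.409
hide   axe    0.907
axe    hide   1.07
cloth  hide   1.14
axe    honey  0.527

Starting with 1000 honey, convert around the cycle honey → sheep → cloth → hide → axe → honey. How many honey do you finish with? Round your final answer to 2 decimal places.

898.15

1000 honey × 4.03 = 4030 sheep
4030 sheep × 0.409 = 1648.27 cloth
1648.27 cloth × 1.14 = 1879.0278 hide
1879.0278 hide × 0.907 = 1704.2782146 axe
1704.2782146 axe × 0.527 = 898.1546190942 honey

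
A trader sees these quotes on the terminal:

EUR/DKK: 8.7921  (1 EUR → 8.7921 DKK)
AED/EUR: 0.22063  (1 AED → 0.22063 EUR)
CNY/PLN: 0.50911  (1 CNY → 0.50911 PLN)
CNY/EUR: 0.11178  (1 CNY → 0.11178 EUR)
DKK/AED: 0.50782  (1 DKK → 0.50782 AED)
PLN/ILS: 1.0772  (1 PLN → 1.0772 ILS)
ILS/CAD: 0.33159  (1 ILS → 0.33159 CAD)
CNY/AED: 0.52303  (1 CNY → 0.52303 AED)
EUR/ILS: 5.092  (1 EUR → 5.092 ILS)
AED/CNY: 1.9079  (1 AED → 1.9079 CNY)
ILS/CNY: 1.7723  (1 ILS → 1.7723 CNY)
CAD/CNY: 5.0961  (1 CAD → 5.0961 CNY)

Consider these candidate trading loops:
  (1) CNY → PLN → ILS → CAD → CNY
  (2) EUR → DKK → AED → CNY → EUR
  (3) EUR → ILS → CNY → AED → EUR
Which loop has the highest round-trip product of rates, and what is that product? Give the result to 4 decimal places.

(1) 0.50911 × 1.0772 × 0.33159 × 5.0961 = 0.92672
(2) 8.7921 × 0.50782 × 1.9079 × 0.11178 = 0.95219
(3) 5.092 × 1.7723 × 0.52303 × 0.22063 = 1.04140
Highest is cycle (3) at 1.0414 (>1, arbitrage).

1.0414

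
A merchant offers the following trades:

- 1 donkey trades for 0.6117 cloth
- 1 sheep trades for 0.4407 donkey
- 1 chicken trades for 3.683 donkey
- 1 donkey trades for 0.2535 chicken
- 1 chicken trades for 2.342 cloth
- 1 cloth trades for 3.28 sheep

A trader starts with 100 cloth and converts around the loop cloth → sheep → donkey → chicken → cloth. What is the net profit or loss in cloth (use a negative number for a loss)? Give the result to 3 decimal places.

-14.181

100 cloth × 3.28 = 328 sheep
328 sheep × 0.4407 = 144.5496 donkey
144.5496 donkey × 0.2535 = 36.6433236 chicken
36.6433236 chicken × 2.342 = 85.8186638712 cloth
Net change: 85.8186638712 − 100 = -14.1813361288 cloth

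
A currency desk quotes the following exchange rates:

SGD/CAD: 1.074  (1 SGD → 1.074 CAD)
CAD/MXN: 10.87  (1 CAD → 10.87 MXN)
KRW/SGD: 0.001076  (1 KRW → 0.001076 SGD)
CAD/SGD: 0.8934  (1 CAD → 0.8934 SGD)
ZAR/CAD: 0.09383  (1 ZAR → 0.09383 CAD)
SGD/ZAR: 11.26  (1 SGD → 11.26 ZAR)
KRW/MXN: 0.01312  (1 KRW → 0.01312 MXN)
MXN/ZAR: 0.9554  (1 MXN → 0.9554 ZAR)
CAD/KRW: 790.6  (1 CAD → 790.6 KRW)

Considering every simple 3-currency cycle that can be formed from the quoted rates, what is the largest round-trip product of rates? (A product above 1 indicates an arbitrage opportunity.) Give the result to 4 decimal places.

0.9744

MXN→ZAR→CAD→MXN: 0.9554 × 0.09383 × 10.87 = 0.97444
CAD→SGD→ZAR→CAD: 0.8934 × 11.26 × 0.09383 = 0.94390
CAD→KRW→SGD→CAD: 790.6 × 0.001076 × 1.074 = 0.91364
Maximum is MXN→ZAR→CAD→MXN at 0.9744; no arbitrage — every cycle loses value.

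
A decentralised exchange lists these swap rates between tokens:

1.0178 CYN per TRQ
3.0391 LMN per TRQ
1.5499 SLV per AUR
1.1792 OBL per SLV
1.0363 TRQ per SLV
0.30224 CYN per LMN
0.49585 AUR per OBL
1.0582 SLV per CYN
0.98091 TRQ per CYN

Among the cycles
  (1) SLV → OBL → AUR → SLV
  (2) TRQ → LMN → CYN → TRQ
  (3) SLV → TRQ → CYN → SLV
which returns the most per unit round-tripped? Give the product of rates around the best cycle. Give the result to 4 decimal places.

(1) 1.1792 × 0.49585 × 1.5499 = 0.90624
(2) 3.0391 × 0.30224 × 0.98091 = 0.90100
(3) 1.0363 × 1.0178 × 1.0582 = 1.11613
Highest is cycle (3) at 1.1161 (>1, arbitrage).

1.1161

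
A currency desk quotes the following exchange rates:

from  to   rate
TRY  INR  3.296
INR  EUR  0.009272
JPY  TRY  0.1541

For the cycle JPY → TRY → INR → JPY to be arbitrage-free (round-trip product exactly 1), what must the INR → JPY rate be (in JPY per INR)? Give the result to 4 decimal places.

1.9688

Known legs of the cycle: 0.1541 × 3.296 = 0.5079136
For no arbitrage the full-cycle product must be 1, so the missing rate is 1 / 0.5079136 ≈ 1.968839.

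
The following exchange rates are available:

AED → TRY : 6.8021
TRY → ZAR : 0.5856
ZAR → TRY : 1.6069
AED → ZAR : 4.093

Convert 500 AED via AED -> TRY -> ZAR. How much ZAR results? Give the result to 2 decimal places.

500 AED × 6.8021 = 3401.05 TRY
3401.05 TRY × 0.5856 = 1991.65488 ZAR

1991.65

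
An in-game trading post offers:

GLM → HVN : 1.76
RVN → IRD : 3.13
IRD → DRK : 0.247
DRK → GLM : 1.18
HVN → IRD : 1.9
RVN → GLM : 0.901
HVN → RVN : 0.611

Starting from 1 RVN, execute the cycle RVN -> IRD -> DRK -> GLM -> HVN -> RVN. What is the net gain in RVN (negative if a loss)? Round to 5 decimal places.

-0.01898

1 RVN × 3.13 = 3.13 IRD
3.13 IRD × 0.247 = 0.77311 DRK
0.77311 DRK × 1.18 = 0.9122698 GLM
0.9122698 GLM × 1.76 = 1.605594848 HVN
1.605594848 HVN × 0.611 = 0.981018452128 RVN
Net change: 0.981018452128 − 1 = -0.018981547872 RVN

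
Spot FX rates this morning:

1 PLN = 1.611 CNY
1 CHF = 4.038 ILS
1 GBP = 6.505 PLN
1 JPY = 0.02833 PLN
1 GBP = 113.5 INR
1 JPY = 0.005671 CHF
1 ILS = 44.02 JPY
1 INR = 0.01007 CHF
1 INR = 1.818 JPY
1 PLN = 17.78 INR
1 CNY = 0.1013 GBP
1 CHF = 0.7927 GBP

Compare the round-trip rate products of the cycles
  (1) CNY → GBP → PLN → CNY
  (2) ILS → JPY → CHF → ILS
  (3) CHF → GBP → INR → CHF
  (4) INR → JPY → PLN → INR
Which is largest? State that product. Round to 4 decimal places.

(1) 0.1013 × 6.505 × 1.611 = 1.06158
(2) 44.02 × 0.005671 × 4.038 = 1.00804
(3) 0.7927 × 113.5 × 0.01007 = 0.90601
(4) 1.818 × 0.02833 × 17.78 = 0.91574
Highest is cycle (1) at 1.0616 (>1, arbitrage).

1.0616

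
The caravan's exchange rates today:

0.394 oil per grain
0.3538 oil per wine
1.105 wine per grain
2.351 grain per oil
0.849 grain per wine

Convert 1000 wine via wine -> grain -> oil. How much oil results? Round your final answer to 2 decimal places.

334.51

1000 wine × 0.849 = 849 grain
849 grain × 0.394 = 334.506 oil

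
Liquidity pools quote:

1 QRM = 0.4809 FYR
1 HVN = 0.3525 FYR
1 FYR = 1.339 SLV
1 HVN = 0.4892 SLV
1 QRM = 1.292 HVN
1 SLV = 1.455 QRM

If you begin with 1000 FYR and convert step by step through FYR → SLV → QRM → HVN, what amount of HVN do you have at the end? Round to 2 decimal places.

2517.13

1000 FYR × 1.339 = 1339 SLV
1339 SLV × 1.455 = 1948.245 QRM
1948.245 QRM × 1.292 = 2517.13254 HVN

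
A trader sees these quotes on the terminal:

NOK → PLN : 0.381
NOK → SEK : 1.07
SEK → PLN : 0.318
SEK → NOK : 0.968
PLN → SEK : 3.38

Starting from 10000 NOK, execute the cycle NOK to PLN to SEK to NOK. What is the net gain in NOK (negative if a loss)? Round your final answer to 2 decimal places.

10000 NOK × 0.381 = 3810 PLN
3810 PLN × 3.38 = 12877.8 SEK
12877.8 SEK × 0.968 = 12465.7104 NOK
Net change: 12465.7104 − 10000 = 2465.7104 NOK

2465.71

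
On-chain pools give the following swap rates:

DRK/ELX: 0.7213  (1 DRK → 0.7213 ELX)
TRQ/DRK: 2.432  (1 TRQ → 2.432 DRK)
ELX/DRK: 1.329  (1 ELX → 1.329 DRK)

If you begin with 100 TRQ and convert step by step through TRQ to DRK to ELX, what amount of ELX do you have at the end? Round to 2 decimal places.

100 TRQ × 2.432 = 243.2 DRK
243.2 DRK × 0.7213 = 175.42016 ELX

175.42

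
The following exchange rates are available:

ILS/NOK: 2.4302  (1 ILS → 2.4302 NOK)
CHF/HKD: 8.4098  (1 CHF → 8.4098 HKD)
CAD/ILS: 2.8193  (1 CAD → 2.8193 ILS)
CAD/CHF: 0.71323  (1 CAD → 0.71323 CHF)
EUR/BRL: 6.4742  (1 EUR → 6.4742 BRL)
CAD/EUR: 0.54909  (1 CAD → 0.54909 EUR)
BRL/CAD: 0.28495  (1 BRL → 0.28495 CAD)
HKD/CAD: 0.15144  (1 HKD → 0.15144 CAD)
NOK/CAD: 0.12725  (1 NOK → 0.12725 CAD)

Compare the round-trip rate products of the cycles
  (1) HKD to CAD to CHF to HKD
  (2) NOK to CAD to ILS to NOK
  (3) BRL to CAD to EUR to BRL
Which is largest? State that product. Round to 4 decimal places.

1.0130

(1) 0.15144 × 0.71323 × 8.4098 = 0.90836
(2) 0.12725 × 2.8193 × 2.4302 = 0.87185
(3) 0.28495 × 0.54909 × 6.4742 = 1.01297
Highest is cycle (3) at 1.0130 (>1, arbitrage).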